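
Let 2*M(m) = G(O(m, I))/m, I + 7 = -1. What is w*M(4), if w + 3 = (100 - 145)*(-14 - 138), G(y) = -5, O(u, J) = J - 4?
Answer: -34185/8 ≈ -4273.1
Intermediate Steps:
I = -8 (I = -7 - 1 = -8)
O(u, J) = -4 + J
M(m) = -5/(2*m) (M(m) = (-5/m)/2 = -5/(2*m))
w = 6837 (w = -3 + (100 - 145)*(-14 - 138) = -3 - 45*(-152) = -3 + 6840 = 6837)
w*M(4) = 6837*(-5/2/4) = 6837*(-5/2*¼) = 6837*(-5/8) = -34185/8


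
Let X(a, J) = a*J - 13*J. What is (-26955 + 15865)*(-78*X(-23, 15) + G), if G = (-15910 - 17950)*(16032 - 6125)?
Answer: 3719684701000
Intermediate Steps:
X(a, J) = -13*J + J*a (X(a, J) = J*a - 13*J = -13*J + J*a)
G = -335451020 (G = -33860*9907 = -335451020)
(-26955 + 15865)*(-78*X(-23, 15) + G) = (-26955 + 15865)*(-1170*(-13 - 23) - 335451020) = -11090*(-1170*(-36) - 335451020) = -11090*(-78*(-540) - 335451020) = -11090*(42120 - 335451020) = -11090*(-335408900) = 3719684701000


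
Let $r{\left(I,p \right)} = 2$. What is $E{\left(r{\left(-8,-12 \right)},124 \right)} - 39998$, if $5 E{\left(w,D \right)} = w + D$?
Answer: $- \frac{199864}{5} \approx -39973.0$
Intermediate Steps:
$E{\left(w,D \right)} = \frac{D}{5} + \frac{w}{5}$ ($E{\left(w,D \right)} = \frac{w + D}{5} = \frac{D + w}{5} = \frac{D}{5} + \frac{w}{5}$)
$E{\left(r{\left(-8,-12 \right)},124 \right)} - 39998 = \left(\frac{1}{5} \cdot 124 + \frac{1}{5} \cdot 2\right) - 39998 = \left(\frac{124}{5} + \frac{2}{5}\right) - 39998 = \frac{126}{5} - 39998 = - \frac{199864}{5}$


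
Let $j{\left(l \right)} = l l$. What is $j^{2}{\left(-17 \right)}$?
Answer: $83521$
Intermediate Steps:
$j{\left(l \right)} = l^{2}$
$j^{2}{\left(-17 \right)} = \left(\left(-17\right)^{2}\right)^{2} = 289^{2} = 83521$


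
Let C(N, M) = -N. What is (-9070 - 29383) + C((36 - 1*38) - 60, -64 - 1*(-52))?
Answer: -38391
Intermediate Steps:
(-9070 - 29383) + C((36 - 1*38) - 60, -64 - 1*(-52)) = (-9070 - 29383) - ((36 - 1*38) - 60) = -38453 - ((36 - 38) - 60) = -38453 - (-2 - 60) = -38453 - 1*(-62) = -38453 + 62 = -38391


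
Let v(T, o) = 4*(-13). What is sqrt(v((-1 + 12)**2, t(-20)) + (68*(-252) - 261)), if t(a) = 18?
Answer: I*sqrt(17449) ≈ 132.09*I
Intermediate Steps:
v(T, o) = -52
sqrt(v((-1 + 12)**2, t(-20)) + (68*(-252) - 261)) = sqrt(-52 + (68*(-252) - 261)) = sqrt(-52 + (-17136 - 261)) = sqrt(-52 - 17397) = sqrt(-17449) = I*sqrt(17449)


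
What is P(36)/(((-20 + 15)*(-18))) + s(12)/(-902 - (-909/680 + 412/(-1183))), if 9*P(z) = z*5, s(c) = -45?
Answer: 1774296946/6518244357 ≈ 0.27220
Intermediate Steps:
P(z) = 5*z/9 (P(z) = (z*5)/9 = (5*z)/9 = 5*z/9)
P(36)/(((-20 + 15)*(-18))) + s(12)/(-902 - (-909/680 + 412/(-1183))) = ((5/9)*36)/(((-20 + 15)*(-18))) - 45/(-902 - (-909/680 + 412/(-1183))) = 20/((-5*(-18))) - 45/(-902 - (-909*1/680 + 412*(-1/1183))) = 20/90 - 45/(-902 - (-909/680 - 412/1183)) = 20*(1/90) - 45/(-902 - 1*(-1355507/804440)) = 2/9 - 45/(-902 + 1355507/804440) = 2/9 - 45/(-724249373/804440) = 2/9 - 45*(-804440/724249373) = 2/9 + 36199800/724249373 = 1774296946/6518244357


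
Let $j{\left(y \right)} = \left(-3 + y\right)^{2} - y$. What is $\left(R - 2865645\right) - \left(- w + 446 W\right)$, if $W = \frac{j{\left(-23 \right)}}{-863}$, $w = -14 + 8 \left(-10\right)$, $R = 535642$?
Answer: $- \frac{2010561957}{863} \approx -2.3297 \cdot 10^{6}$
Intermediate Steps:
$w = -94$ ($w = -14 - 80 = -94$)
$W = - \frac{699}{863}$ ($W = \frac{\left(-3 - 23\right)^{2} - -23}{-863} = \left(\left(-26\right)^{2} + 23\right) \left(- \frac{1}{863}\right) = \left(676 + 23\right) \left(- \frac{1}{863}\right) = 699 \left(- \frac{1}{863}\right) = - \frac{699}{863} \approx -0.80997$)
$\left(R - 2865645\right) - \left(- w + 446 W\right) = \left(535642 - 2865645\right) - - \frac{230632}{863} = -2330003 + \left(\frac{311754}{863} - 94\right) = -2330003 + \frac{230632}{863} = - \frac{2010561957}{863}$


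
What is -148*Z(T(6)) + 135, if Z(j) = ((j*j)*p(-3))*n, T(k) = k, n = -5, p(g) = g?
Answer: -79785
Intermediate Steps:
Z(j) = 15*j**2 (Z(j) = ((j*j)*(-3))*(-5) = (j**2*(-3))*(-5) = -3*j**2*(-5) = 15*j**2)
-148*Z(T(6)) + 135 = -2220*6**2 + 135 = -2220*36 + 135 = -148*540 + 135 = -79920 + 135 = -79785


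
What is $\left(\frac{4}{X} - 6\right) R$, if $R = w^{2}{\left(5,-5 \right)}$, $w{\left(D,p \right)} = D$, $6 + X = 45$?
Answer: $- \frac{5750}{39} \approx -147.44$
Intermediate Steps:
$X = 39$ ($X = -6 + 45 = 39$)
$R = 25$ ($R = 5^{2} = 25$)
$\left(\frac{4}{X} - 6\right) R = \left(\frac{4}{39} - 6\right) 25 = \left(- \frac{230}{39}\right) 25 = - \frac{5750}{39}$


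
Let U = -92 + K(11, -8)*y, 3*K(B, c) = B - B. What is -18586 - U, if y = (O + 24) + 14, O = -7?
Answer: -18494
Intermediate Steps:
K(B, c) = 0 (K(B, c) = (B - B)/3 = (1/3)*0 = 0)
y = 31 (y = (-7 + 24) + 14 = 17 + 14 = 31)
U = -92 (U = -92 + 0*31 = -92 + 0 = -92)
-18586 - U = -18586 - 1*(-92) = -18586 + 92 = -18494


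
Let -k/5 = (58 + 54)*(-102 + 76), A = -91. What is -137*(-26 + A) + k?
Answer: 30589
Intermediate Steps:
k = 14560 (k = -5*(58 + 54)*(-102 + 76) = -560*(-26) = -5*(-2912) = 14560)
-137*(-26 + A) + k = -137*(-26 - 91) + 14560 = -137*(-117) + 14560 = 16029 + 14560 = 30589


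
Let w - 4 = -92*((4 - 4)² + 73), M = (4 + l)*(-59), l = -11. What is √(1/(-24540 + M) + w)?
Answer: 5*I*√156285465359/24127 ≈ 81.927*I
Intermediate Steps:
M = 413 (M = (4 - 11)*(-59) = -7*(-59) = 413)
w = -6712 (w = 4 - 92*((4 - 4)² + 73) = 4 - 92*(0² + 73) = 4 - 92*(0 + 73) = 4 - 92*73 = 4 - 6716 = -6712)
√(1/(-24540 + M) + w) = √(1/(-24540 + 413) - 6712) = √(1/(-24127) - 6712) = √(-1/24127 - 6712) = √(-161940425/24127) = 5*I*√156285465359/24127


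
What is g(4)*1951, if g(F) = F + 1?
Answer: 9755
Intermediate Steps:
g(F) = 1 + F
g(4)*1951 = (1 + 4)*1951 = 5*1951 = 9755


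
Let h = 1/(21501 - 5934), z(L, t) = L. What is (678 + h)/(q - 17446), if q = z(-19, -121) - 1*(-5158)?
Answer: -10554427/191583069 ≈ -0.055091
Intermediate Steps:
h = 1/15567 ≈ 6.4238e-5
q = 5139 (q = -19 - 1*(-5158) = -19 + 5158 = 5139)
(678 + h)/(q - 17446) = (678 + 1/15567)/(5139 - 17446) = (10554427/15567)/(-12307) = (10554427/15567)*(-1/12307) = -10554427/191583069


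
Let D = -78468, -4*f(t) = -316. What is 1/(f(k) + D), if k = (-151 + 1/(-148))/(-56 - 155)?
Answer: -1/78389 ≈ -1.2757e-5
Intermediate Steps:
k = 22349/31228 (k = (-151 + 1*(-1/148))/(-211) = (-151 - 1/148)*(-1/211) = -22349/148*(-1/211) = 22349/31228 ≈ 0.71567)
f(t) = 79 (f(t) = -¼*(-316) = 79)
1/(f(k) + D) = 1/(79 - 78468) = 1/(-78389) = -1/78389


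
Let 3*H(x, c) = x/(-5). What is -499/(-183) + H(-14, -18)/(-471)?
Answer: 1174291/430965 ≈ 2.7248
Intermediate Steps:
H(x, c) = -x/15 (H(x, c) = (x/(-5))/3 = (x*(-⅕))/3 = (-x/5)/3 = -x/15)
-499/(-183) + H(-14, -18)/(-471) = -499/(-183) - 1/15*(-14)/(-471) = -499*(-1/183) + (14/15)*(-1/471) = 499/183 - 14/7065 = 1174291/430965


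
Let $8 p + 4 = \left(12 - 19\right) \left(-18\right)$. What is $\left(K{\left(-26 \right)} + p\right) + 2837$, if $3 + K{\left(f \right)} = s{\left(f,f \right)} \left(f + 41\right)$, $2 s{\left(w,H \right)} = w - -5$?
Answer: $\frac{10767}{4} \approx 2691.8$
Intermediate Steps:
$s{\left(w,H \right)} = \frac{5}{2} + \frac{w}{2}$ ($s{\left(w,H \right)} = \frac{w - -5}{2} = \frac{w + 5}{2} = \frac{5 + w}{2} = \frac{5}{2} + \frac{w}{2}$)
$K{\left(f \right)} = -3 + \left(41 + f\right) \left(\frac{5}{2} + \frac{f}{2}\right)$ ($K{\left(f \right)} = -3 + \left(\frac{5}{2} + \frac{f}{2}\right) \left(f + 41\right) = -3 + \left(\frac{5}{2} + \frac{f}{2}\right) \left(41 + f\right) = -3 + \left(41 + f\right) \left(\frac{5}{2} + \frac{f}{2}\right)$)
$p = \frac{61}{4}$ ($p = - \frac{1}{2} + \frac{\left(12 - 19\right) \left(-18\right)}{8} = - \frac{1}{2} + \frac{\left(-7\right) \left(-18\right)}{8} = - \frac{1}{2} + \frac{1}{8} \cdot 126 = - \frac{1}{2} + \frac{63}{4} = \frac{61}{4} \approx 15.25$)
$\left(K{\left(-26 \right)} + p\right) + 2837 = \left(\left(\frac{199}{2} + \frac{\left(-26\right)^{2}}{2} + 23 \left(-26\right)\right) + \frac{61}{4}\right) + 2837 = \left(\left(\frac{199}{2} + \frac{1}{2} \cdot 676 - 598\right) + \frac{61}{4}\right) + 2837 = \left(\left(\frac{199}{2} + 338 - 598\right) + \frac{61}{4}\right) + 2837 = \left(- \frac{321}{2} + \frac{61}{4}\right) + 2837 = - \frac{581}{4} + 2837 = \frac{10767}{4}$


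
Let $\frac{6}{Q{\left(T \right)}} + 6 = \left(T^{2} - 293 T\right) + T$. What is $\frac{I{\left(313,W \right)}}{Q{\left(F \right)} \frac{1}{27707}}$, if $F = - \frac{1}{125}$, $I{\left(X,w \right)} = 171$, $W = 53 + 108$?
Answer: $- \frac{90413288451}{31250} \approx -2.8932 \cdot 10^{6}$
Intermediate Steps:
$W = 161$
$F = - \frac{1}{125}$ ($F = \left(-1\right) \frac{1}{125} = - \frac{1}{125} \approx -0.008$)
$Q{\left(T \right)} = \frac{6}{-6 + T^{2} - 292 T}$ ($Q{\left(T \right)} = \frac{6}{-6 + \left(\left(T^{2} - 293 T\right) + T\right)} = \frac{6}{-6 + \left(T^{2} - 292 T\right)} = \frac{6}{-6 + T^{2} - 292 T}$)
$\frac{I{\left(313,W \right)}}{Q{\left(F \right)} \frac{1}{27707}} = \frac{171}{\frac{6}{-6 + \left(- \frac{1}{125}\right)^{2} - - \frac{292}{125}} \cdot \frac{1}{27707}} = \frac{171}{\frac{6}{-6 + \frac{1}{15625} + \frac{292}{125}} \cdot \frac{1}{27707}} = \frac{171}{\frac{6}{- \frac{57249}{15625}} \cdot \frac{1}{27707}} = \frac{171}{6 \left(- \frac{15625}{57249}\right) \frac{1}{27707}} = \frac{171}{\left(- \frac{31250}{19083}\right) \frac{1}{27707}} = \frac{171}{- \frac{31250}{528732681}} = 171 \left(- \frac{528732681}{31250}\right) = - \frac{90413288451}{31250}$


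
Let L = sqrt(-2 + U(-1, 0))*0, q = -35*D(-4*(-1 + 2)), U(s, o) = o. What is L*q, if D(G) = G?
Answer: 0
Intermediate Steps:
q = 140 (q = -(-140)*(-1 + 2) = -(-140) = -35*(-4) = 140)
L = 0 (L = sqrt(-2 + 0)*0 = sqrt(-2)*0 = (I*sqrt(2))*0 = 0)
L*q = 0*140 = 0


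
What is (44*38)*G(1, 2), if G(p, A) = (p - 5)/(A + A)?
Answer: -1672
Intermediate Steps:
G(p, A) = (-5 + p)/(2*A) (G(p, A) = (-5 + p)/((2*A)) = (-5 + p)*(1/(2*A)) = (-5 + p)/(2*A))
(44*38)*G(1, 2) = (44*38)*((½)*(-5 + 1)/2) = 1672*((½)*(½)*(-4)) = 1672*(-1) = -1672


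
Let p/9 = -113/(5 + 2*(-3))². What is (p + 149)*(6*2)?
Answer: -10416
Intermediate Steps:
p = -1017 (p = 9*(-113/(5 + 2*(-3))²) = 9*(-113/(5 - 6)²) = 9*(-113/((-1)²)) = 9*(-113/1) = 9*(-113*1) = 9*(-113) = -1017)
(p + 149)*(6*2) = (-1017 + 149)*(6*2) = -868*12 = -10416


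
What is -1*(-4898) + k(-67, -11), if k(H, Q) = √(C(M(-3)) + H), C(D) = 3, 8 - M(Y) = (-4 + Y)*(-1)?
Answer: 4898 + 8*I ≈ 4898.0 + 8.0*I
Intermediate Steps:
M(Y) = 4 + Y (M(Y) = 8 - (-4 + Y)*(-1) = 8 - (4 - Y) = 8 + (-4 + Y) = 4 + Y)
k(H, Q) = √(3 + H)
-1*(-4898) + k(-67, -11) = -1*(-4898) + √(3 - 67) = 4898 + √(-64) = 4898 + 8*I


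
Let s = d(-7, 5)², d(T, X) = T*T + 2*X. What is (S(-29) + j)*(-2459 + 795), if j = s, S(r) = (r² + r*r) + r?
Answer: -8542976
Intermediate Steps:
d(T, X) = T² + 2*X
s = 3481 (s = ((-7)² + 2*5)² = (49 + 10)² = 59² = 3481)
S(r) = r + 2*r² (S(r) = (r² + r²) + r = 2*r² + r = r + 2*r²)
j = 3481
(S(-29) + j)*(-2459 + 795) = (-29*(1 + 2*(-29)) + 3481)*(-2459 + 795) = (-29*(1 - 58) + 3481)*(-1664) = (-29*(-57) + 3481)*(-1664) = (1653 + 3481)*(-1664) = 5134*(-1664) = -8542976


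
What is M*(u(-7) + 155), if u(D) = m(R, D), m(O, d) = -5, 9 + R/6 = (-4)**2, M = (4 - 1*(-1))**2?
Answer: 3750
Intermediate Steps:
M = 25 (M = (4 + 1)**2 = 5**2 = 25)
R = 42 (R = -54 + 6*(-4)**2 = -54 + 6*16 = -54 + 96 = 42)
u(D) = -5
M*(u(-7) + 155) = 25*(-5 + 155) = 25*150 = 3750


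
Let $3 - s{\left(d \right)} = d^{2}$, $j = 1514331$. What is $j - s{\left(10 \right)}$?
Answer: $1514428$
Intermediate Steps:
$s{\left(d \right)} = 3 - d^{2}$
$j - s{\left(10 \right)} = 1514331 - \left(3 - 10^{2}\right) = 1514331 - \left(3 - 100\right) = 1514331 - -97 = 1514331 + 97 = 1514428$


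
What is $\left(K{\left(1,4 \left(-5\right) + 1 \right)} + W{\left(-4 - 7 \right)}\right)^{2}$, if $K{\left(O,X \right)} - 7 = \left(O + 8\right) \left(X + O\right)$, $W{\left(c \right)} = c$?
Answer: $27556$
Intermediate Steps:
$K{\left(O,X \right)} = 7 + \left(8 + O\right) \left(O + X\right)$ ($K{\left(O,X \right)} = 7 + \left(O + 8\right) \left(X + O\right) = 7 + \left(8 + O\right) \left(O + X\right)$)
$\left(K{\left(1,4 \left(-5\right) + 1 \right)} + W{\left(-4 - 7 \right)}\right)^{2} = \left(\left(7 + 1^{2} + 8 \cdot 1 + 8 \left(4 \left(-5\right) + 1\right) + 1 \left(4 \left(-5\right) + 1\right)\right) - 11\right)^{2} = \left(\left(7 + 1 + 8 + 8 \left(-20 + 1\right) + 1 \left(-20 + 1\right)\right) - 11\right)^{2} = \left(\left(7 + 1 + 8 + 8 \left(-19\right) + 1 \left(-19\right)\right) - 11\right)^{2} = \left(\left(7 + 1 + 8 - 152 - 19\right) - 11\right)^{2} = \left(-155 - 11\right)^{2} = \left(-166\right)^{2} = 27556$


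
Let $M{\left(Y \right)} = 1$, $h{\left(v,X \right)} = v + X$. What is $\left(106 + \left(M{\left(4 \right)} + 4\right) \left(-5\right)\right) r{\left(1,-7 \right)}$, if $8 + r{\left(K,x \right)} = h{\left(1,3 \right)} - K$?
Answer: $-405$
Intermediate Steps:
$h{\left(v,X \right)} = X + v$
$r{\left(K,x \right)} = -4 - K$ ($r{\left(K,x \right)} = -8 - \left(-4 + K\right) = -4 - K$)
$\left(106 + \left(M{\left(4 \right)} + 4\right) \left(-5\right)\right) r{\left(1,-7 \right)} = \left(106 + \left(1 + 4\right) \left(-5\right)\right) \left(-4 - 1\right) = \left(106 + 5 \left(-5\right)\right) \left(-4 - 1\right) = \left(106 - 25\right) \left(-5\right) = 81 \left(-5\right) = -405$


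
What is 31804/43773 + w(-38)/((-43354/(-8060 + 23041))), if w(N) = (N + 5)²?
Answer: -712747417241/1897734642 ≈ -375.58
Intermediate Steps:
w(N) = (5 + N)²
31804/43773 + w(-38)/((-43354/(-8060 + 23041))) = 31804/43773 + (5 - 38)²/((-43354/(-8060 + 23041))) = 31804*(1/43773) + (-33)²/((-43354/14981)) = 31804/43773 + 1089/((-43354*1/14981)) = 31804/43773 + 1089/(-43354/14981) = 31804/43773 + 1089*(-14981/43354) = 31804/43773 - 16314309/43354 = -712747417241/1897734642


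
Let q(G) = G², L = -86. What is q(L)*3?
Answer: 22188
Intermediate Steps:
q(L)*3 = (-86)²*3 = 7396*3 = 22188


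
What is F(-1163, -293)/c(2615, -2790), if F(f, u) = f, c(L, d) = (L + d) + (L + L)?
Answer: -1163/5055 ≈ -0.23007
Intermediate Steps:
c(L, d) = d + 3*L (c(L, d) = (L + d) + 2*L = d + 3*L)
F(-1163, -293)/c(2615, -2790) = -1163/(-2790 + 3*2615) = -1163/(-2790 + 7845) = -1163/5055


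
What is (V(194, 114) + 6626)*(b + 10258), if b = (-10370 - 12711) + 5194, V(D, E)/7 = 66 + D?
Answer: -64434534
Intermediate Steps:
V(D, E) = 462 + 7*D (V(D, E) = 7*(66 + D) = 462 + 7*D)
b = -17887 (b = -23081 + 5194 = -17887)
(V(194, 114) + 6626)*(b + 10258) = ((462 + 7*194) + 6626)*(-17887 + 10258) = ((462 + 1358) + 6626)*(-7629) = (1820 + 6626)*(-7629) = 8446*(-7629) = -64434534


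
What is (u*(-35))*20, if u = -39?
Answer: 27300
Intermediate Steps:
(u*(-35))*20 = -39*(-35)*20 = 1365*20 = 27300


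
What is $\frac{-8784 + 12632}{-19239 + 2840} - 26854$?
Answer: $- \frac{440382594}{16399} \approx -26854.0$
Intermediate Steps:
$\frac{-8784 + 12632}{-19239 + 2840} - 26854 = \frac{3848}{-16399} - 26854 = 3848 \left(- \frac{1}{16399}\right) - 26854 = - \frac{3848}{16399} - 26854 = - \frac{440382594}{16399}$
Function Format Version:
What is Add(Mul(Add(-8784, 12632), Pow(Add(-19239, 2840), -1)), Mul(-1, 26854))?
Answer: Rational(-440382594, 16399) ≈ -26854.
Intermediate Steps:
Add(Mul(Add(-8784, 12632), Pow(Add(-19239, 2840), -1)), Mul(-1, 26854)) = Add(Mul(3848, Pow(-16399, -1)), -26854) = Add(Mul(3848, Rational(-1, 16399)), -26854) = Add(Rational(-3848, 16399), -26854) = Rational(-440382594, 16399)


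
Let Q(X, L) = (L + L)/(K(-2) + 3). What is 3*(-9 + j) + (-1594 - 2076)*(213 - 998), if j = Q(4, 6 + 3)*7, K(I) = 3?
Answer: 2880986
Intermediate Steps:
Q(X, L) = L/3 (Q(X, L) = (L + L)/(3 + 3) = (2*L)/6 = (2*L)*(⅙) = L/3)
j = 21 (j = ((6 + 3)/3)*7 = ((⅓)*9)*7 = 3*7 = 21)
3*(-9 + j) + (-1594 - 2076)*(213 - 998) = 3*(-9 + 21) + (-1594 - 2076)*(213 - 998) = 3*12 - 3670*(-785) = 36 + 2880950 = 2880986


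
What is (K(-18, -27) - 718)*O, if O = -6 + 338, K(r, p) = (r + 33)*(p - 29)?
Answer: -517256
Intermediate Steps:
K(r, p) = (-29 + p)*(33 + r) (K(r, p) = (33 + r)*(-29 + p) = (-29 + p)*(33 + r))
O = 332
(K(-18, -27) - 718)*O = ((-957 - 29*(-18) + 33*(-27) - 27*(-18)) - 718)*332 = ((-957 + 522 - 891 + 486) - 718)*332 = (-840 - 718)*332 = -1558*332 = -517256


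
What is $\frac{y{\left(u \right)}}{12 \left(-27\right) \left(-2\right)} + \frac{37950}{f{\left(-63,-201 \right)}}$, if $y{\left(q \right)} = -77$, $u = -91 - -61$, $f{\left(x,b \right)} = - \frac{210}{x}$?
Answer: $\frac{7377403}{648} \approx 11385.0$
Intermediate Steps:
$u = -30$ ($u = -91 + 61 = -30$)
$\frac{y{\left(u \right)}}{12 \left(-27\right) \left(-2\right)} + \frac{37950}{f{\left(-63,-201 \right)}} = - \frac{77}{12 \left(-27\right) \left(-2\right)} + \frac{37950}{\left(-210\right) \frac{1}{-63}} = - \frac{77}{\left(-324\right) \left(-2\right)} + \frac{37950}{\left(-210\right) \left(- \frac{1}{63}\right)} = - \frac{77}{648} + \frac{37950}{\frac{10}{3}} = \left(-77\right) \frac{1}{648} + 37950 \cdot \frac{3}{10} = - \frac{77}{648} + 11385 = \frac{7377403}{648}$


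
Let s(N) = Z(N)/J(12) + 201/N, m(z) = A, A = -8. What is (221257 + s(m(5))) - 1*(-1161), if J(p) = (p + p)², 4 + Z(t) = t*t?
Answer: 10674863/48 ≈ 2.2239e+5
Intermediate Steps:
Z(t) = -4 + t² (Z(t) = -4 + t*t = -4 + t²)
J(p) = 4*p² (J(p) = (2*p)² = 4*p²)
m(z) = -8
s(N) = -1/144 + 201/N + N²/576 (s(N) = (-4 + N²)/((4*12²)) + 201/N = (-4 + N²)/((4*144)) + 201/N = (-4 + N²)/576 + 201/N = (-4 + N²)*(1/576) + 201/N = (-1/144 + N²/576) + 201/N = -1/144 + 201/N + N²/576)
(221257 + s(m(5))) - 1*(-1161) = (221257 + (1/576)*(115776 - 8*(-4 + (-8)²))/(-8)) - 1*(-1161) = (221257 + (1/576)*(-⅛)*(115776 - 8*(-4 + 64))) + 1161 = (221257 + (1/576)*(-⅛)*(115776 - 8*60)) + 1161 = (221257 + (1/576)*(-⅛)*(115776 - 480)) + 1161 = (221257 + (1/576)*(-⅛)*115296) + 1161 = (221257 - 1201/48) + 1161 = 10619135/48 + 1161 = 10674863/48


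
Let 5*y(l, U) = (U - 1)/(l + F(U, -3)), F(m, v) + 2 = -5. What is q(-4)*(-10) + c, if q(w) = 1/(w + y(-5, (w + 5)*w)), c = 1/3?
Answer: 407/141 ≈ 2.8865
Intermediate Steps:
F(m, v) = -7 (F(m, v) = -2 - 5 = -7)
y(l, U) = (-1 + U)/(5*(-7 + l)) (y(l, U) = ((U - 1)/(l - 7))/5 = ((-1 + U)/(-7 + l))/5 = (-1 + U)/(5*(-7 + l)))
c = ⅓ ≈ 0.33333
q(w) = 1/(1/60 + w - w*(5 + w)/60) (q(w) = 1/(w + (-1 + (w + 5)*w)/(5*(-7 - 5))) = 1/(w + (⅕)*(-1 + (5 + w)*w)/(-12)) = 1/(w + (⅕)*(-1/12)*(-1 + w*(5 + w))) = 1/(w + (1/60 - w*(5 + w)/60)) = 1/(1/60 + w - w*(5 + w)/60))
q(-4)*(-10) + c = (60/(1 - 1*(-4)² + 55*(-4)))*(-10) + ⅓ = (60/(1 - 1*16 - 220))*(-10) + ⅓ = (60/(1 - 16 - 220))*(-10) + ⅓ = (60/(-235))*(-10) + ⅓ = (60*(-1/235))*(-10) + ⅓ = -12/47*(-10) + ⅓ = 120/47 + ⅓ = 407/141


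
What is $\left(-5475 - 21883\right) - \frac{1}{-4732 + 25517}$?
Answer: $- \frac{568636031}{20785} \approx -27358.0$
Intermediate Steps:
$\left(-5475 - 21883\right) - \frac{1}{-4732 + 25517} = -27358 - \frac{1}{20785} = - \frac{568636031}{20785}$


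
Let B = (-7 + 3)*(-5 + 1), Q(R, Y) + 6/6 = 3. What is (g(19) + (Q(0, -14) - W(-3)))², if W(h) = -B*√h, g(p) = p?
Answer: -327 + 672*I*√3 ≈ -327.0 + 1163.9*I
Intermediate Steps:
Q(R, Y) = 2 (Q(R, Y) = -1 + 3 = 2)
B = 16 (B = -4*(-4) = 16)
W(h) = -16*√h
(g(19) + (Q(0, -14) - W(-3)))² = (19 + (2 - (-16)*√(-3)))² = (19 + (2 - (-16)*I*√3))² = (19 + (2 + 16*I*√3))² = (21 + 16*I*√3)²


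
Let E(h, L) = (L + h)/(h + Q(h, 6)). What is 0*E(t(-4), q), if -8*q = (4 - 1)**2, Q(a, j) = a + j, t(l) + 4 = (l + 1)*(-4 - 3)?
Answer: 0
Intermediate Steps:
t(l) = -11 - 7*l (t(l) = -4 + (l + 1)*(-4 - 3) = -4 + (1 + l)*(-7) = -4 + (-7 - 7*l) = -11 - 7*l)
q = -9/8 (q = -(4 - 1)**2/8 = -1/8*3**2 = -1/8*9 = -9/8 ≈ -1.1250)
E(h, L) = (L + h)/(6 + 2*h) (E(h, L) = (L + h)/(h + (h + 6)) = (L + h)/(h + (6 + h)) = (L + h)/(6 + 2*h))
0*E(t(-4), q) = 0*((-9/8 + (-11 - 7*(-4)))/(2*(3 + (-11 - 7*(-4))))) = 0*((-9/8 + (-11 + 28))/(2*(3 + (-11 + 28)))) = 0*((-9/8 + 17)/(2*(3 + 17))) = 0*((1/2)*(127/8)/20) = 0*((1/2)*(1/20)*(127/8)) = 0*(127/320) = 0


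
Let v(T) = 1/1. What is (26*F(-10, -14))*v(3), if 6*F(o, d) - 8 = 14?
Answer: 286/3 ≈ 95.333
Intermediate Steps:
F(o, d) = 11/3 (F(o, d) = 4/3 + (⅙)*14 = 4/3 + 7/3 = 11/3)
v(T) = 1
(26*F(-10, -14))*v(3) = (26*(11/3))*1 = (286/3)*1 = 286/3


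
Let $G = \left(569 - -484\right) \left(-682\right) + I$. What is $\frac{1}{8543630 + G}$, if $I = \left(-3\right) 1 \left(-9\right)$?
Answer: $\frac{1}{7825511} \approx 1.2779 \cdot 10^{-7}$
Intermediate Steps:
$I = 27$ ($I = \left(-3\right) \left(-9\right) = 27$)
$G = -718119$ ($G = \left(569 - -484\right) \left(-682\right) + 27 = \left(569 + 484\right) \left(-682\right) + 27 = 1053 \left(-682\right) + 27 = -718146 + 27 = -718119$)
$\frac{1}{8543630 + G} = \frac{1}{8543630 - 718119} = \frac{1}{7825511}$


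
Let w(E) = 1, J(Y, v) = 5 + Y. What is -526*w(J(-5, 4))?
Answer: -526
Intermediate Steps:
-526*w(J(-5, 4)) = -526*1 = -526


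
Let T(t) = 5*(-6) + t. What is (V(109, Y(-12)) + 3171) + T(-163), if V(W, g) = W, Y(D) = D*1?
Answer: 3087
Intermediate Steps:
Y(D) = D
T(t) = -30 + t
(V(109, Y(-12)) + 3171) + T(-163) = (109 + 3171) + (-30 - 163) = 3280 - 193 = 3087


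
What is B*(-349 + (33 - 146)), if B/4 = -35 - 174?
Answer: 386232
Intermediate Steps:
B = -836 (B = 4*(-35 - 174) = 4*(-209) = -836)
B*(-349 + (33 - 146)) = -836*(-349 + (33 - 146)) = -836*(-349 - 113) = -836*(-462) = 386232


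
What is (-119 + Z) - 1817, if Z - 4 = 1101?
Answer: -831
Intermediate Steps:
Z = 1105 (Z = 4 + 1101 = 1105)
(-119 + Z) - 1817 = (-119 + 1105) - 1817 = 986 - 1817 = -831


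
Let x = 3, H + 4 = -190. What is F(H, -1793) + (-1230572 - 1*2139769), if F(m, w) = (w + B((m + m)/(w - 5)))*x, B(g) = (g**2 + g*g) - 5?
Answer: -2728272176919/808201 ≈ -3.3757e+6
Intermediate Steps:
H = -194 (H = -4 - 190 = -194)
B(g) = -5 + 2*g**2 (B(g) = (g**2 + g**2) - 5 = 2*g**2 - 5 = -5 + 2*g**2)
F(m, w) = -15 + 3*w + 24*m**2/(-5 + w)**2 (F(m, w) = (w + (-5 + 2*((m + m)/(w - 5))**2))*3 = (w + (-5 + 2*((2*m)/(-5 + w))**2))*3 = (w + (-5 + 2*(2*m/(-5 + w))**2))*3 = (w + (-5 + 2*(4*m**2/(-5 + w)**2)))*3 = (w + (-5 + 8*m**2/(-5 + w)**2))*3 = (-5 + w + 8*m**2/(-5 + w)**2)*3 = -15 + 3*w + 24*m**2/(-5 + w)**2)
F(H, -1793) + (-1230572 - 1*2139769) = (-15 + 3*(-1793) + 24*(-194)**2/(-5 - 1793)**2) + (-1230572 - 1*2139769) = (-15 - 5379 + 24*37636/(-1798)**2) + (-1230572 - 2139769) = (-15 - 5379 + 24*37636*(1/3232804)) - 3370341 = (-15 - 5379 + 225816/808201) - 3370341 = -4359210378/808201 - 3370341 = -2728272176919/808201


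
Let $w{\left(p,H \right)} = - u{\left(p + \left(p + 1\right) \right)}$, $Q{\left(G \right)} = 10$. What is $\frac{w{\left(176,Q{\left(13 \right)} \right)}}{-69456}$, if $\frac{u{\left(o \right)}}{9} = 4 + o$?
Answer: $\frac{1071}{23152} \approx 0.04626$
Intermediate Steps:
$u{\left(o \right)} = 36 + 9 o$ ($u{\left(o \right)} = 9 \left(4 + o\right) = 36 + 9 o$)
$w{\left(p,H \right)} = -45 - 18 p$ ($w{\left(p,H \right)} = - (36 + 9 \left(p + \left(p + 1\right)\right)) = - (36 + 9 \left(p + \left(1 + p\right)\right)) = - (36 + 9 \left(1 + 2 p\right)) = - (36 + \left(9 + 18 p\right)) = - (45 + 18 p) = -45 - 18 p$)
$\frac{w{\left(176,Q{\left(13 \right)} \right)}}{-69456} = \frac{-45 - 3168}{-69456} = \left(-45 - 3168\right) \left(- \frac{1}{69456}\right) = \left(-3213\right) \left(- \frac{1}{69456}\right) = \frac{1071}{23152}$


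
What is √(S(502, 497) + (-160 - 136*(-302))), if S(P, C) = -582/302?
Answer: √932790571/151 ≈ 202.26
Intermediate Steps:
S(P, C) = -291/151 (S(P, C) = -582*1/302 = -291/151)
√(S(502, 497) + (-160 - 136*(-302))) = √(-291/151 + (-160 - 136*(-302))) = √(-291/151 + (-160 + 41072)) = √(-291/151 + 40912) = √(6177421/151) = √932790571/151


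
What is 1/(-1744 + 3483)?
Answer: 1/1739 ≈ 0.00057504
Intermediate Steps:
1/(-1744 + 3483) = 1/1739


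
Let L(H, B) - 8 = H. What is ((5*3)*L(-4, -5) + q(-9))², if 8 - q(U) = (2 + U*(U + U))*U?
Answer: 2383936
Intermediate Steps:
L(H, B) = 8 + H
q(U) = 8 - U*(2 + 2*U²) (q(U) = 8 - (2 + U*(U + U))*U = 8 - (2 + U*(2*U))*U = 8 - (2 + 2*U²)*U = 8 - U*(2 + 2*U²))
((5*3)*L(-4, -5) + q(-9))² = ((5*3)*(8 - 4) + (8 - 2*(-9) - 2*(-9)³))² = (15*4 + (8 + 18 - 2*(-729)))² = (60 + (8 + 18 + 1458))² = (60 + 1484)² = 1544² = 2383936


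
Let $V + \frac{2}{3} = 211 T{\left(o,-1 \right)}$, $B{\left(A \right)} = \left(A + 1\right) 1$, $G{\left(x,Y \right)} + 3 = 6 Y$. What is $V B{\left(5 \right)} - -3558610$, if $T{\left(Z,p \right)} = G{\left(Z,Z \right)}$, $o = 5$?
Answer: $3592788$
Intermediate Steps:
$G{\left(x,Y \right)} = -3 + 6 Y$
$T{\left(Z,p \right)} = -3 + 6 Z$
$B{\left(A \right)} = 1 + A$ ($B{\left(A \right)} = \left(1 + A\right) 1 = 1 + A$)
$V = \frac{17089}{3}$ ($V = - \frac{2}{3} + 211 \left(-3 + 6 \cdot 5\right) = - \frac{2}{3} + 211 \left(-3 + 30\right) = - \frac{2}{3} + 211 \cdot 27 = - \frac{2}{3} + 5697 = \frac{17089}{3} \approx 5696.3$)
$V B{\left(5 \right)} - -3558610 = \frac{17089 \left(1 + 5\right)}{3} - -3558610 = \frac{17089}{3} \cdot 6 + 3558610 = 34178 + 3558610 = 3592788$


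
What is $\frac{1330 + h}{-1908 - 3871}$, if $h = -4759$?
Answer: $\frac{3429}{5779} \approx 0.59336$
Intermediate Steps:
$\frac{1330 + h}{-1908 - 3871} = \frac{1330 - 4759}{-1908 - 3871} = - \frac{3429}{-5779} = \left(-3429\right) \left(- \frac{1}{5779}\right) = \frac{3429}{5779}$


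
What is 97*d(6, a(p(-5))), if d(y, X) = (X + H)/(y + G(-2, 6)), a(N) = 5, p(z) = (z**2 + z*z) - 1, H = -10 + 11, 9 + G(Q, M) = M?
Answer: 194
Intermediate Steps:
G(Q, M) = -9 + M
H = 1
p(z) = -1 + 2*z**2 (p(z) = (z**2 + z**2) - 1 = 2*z**2 - 1 = -1 + 2*z**2)
d(y, X) = (1 + X)/(-3 + y) (d(y, X) = (X + 1)/(y + (-9 + 6)) = (1 + X)/(y - 3) = (1 + X)/(-3 + y))
97*d(6, a(p(-5))) = 97*((1 + 5)/(-3 + 6)) = 97*(6/3) = 97*((1/3)*6) = 97*2 = 194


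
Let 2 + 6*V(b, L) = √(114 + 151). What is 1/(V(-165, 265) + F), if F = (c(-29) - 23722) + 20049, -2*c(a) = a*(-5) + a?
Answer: -44776/167074093 - 2*√265/167074093 ≈ -0.00026820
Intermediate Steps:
c(a) = 2*a (c(a) = -(a*(-5) + a)/2 = -(-5*a + a)/2 = -(-2)*a = 2*a)
V(b, L) = -⅓ + √265/6 (V(b, L) = -⅓ + √(114 + 151)/6 = -⅓ + √265/6)
F = -3731 (F = (2*(-29) - 23722) + 20049 = (-58 - 23722) + 20049 = -23780 + 20049 = -3731)
1/(V(-165, 265) + F) = 1/((-⅓ + √265/6) - 3731) = 1/(-11194/3 + √265/6)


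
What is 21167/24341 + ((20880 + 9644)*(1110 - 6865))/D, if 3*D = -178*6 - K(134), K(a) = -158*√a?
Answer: -1712482848027187/6707625029 - 10408187985*√134/275569 ≈ -6.9252e+5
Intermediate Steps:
D = -356 + 158*√134/3 (D = (-178*6 - (-158)*√134)/3 = (-1068 + 158*√134)/3 = -356 + 158*√134/3 ≈ 253.66)
21167/24341 + ((20880 + 9644)*(1110 - 6865))/D = 21167/24341 + ((20880 + 9644)*(1110 - 6865))/(-356 + 158*√134/3) = 21167*(1/24341) + (30524*(-5755))/(-356 + 158*√134/3) = 21167/24341 - 175665620/(-356 + 158*√134/3)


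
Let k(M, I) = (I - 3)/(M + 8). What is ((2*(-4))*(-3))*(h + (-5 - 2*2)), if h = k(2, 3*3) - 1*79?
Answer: -10488/5 ≈ -2097.6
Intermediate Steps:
k(M, I) = (-3 + I)/(8 + M)
h = -392/5 (h = (-3 + 3*3)/(8 + 2) - 1*79 = (-3 + 9)/10 - 79 = (⅒)*6 - 79 = ⅗ - 79 = -392/5 ≈ -78.400)
((2*(-4))*(-3))*(h + (-5 - 2*2)) = ((2*(-4))*(-3))*(-392/5 + (-5 - 2*2)) = (-8*(-3))*(-392/5 + (-5 - 4)) = 24*(-392/5 - 9) = 24*(-437/5) = -10488/5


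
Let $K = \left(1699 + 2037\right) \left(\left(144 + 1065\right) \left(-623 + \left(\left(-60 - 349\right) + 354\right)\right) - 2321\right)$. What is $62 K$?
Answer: $-190406831536$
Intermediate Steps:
$K = -3071077928$ ($K = 3736 \left(1209 \left(-623 + \left(-409 + 354\right)\right) - 2321\right) = 3736 \left(1209 \left(-623 - 55\right) - 2321\right) = 3736 \left(1209 \left(-678\right) - 2321\right) = 3736 \left(-819702 - 2321\right) = 3736 \left(-822023\right) = -3071077928$)
$62 K = 62 \left(-3071077928\right) = -190406831536$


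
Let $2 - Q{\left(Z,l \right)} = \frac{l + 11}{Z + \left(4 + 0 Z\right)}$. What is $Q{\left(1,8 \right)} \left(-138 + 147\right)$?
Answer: $- \frac{81}{5} \approx -16.2$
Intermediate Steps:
$Q{\left(Z,l \right)} = 2 - \frac{11 + l}{4 + Z}$ ($Q{\left(Z,l \right)} = 2 - \frac{l + 11}{Z + \left(4 + 0 Z\right)} = 2 - \frac{11 + l}{Z + \left(4 + 0\right)} = 2 - \frac{11 + l}{Z + 4} = 2 - \frac{11 + l}{4 + Z}$)
$Q{\left(1,8 \right)} \left(-138 + 147\right) = \frac{-3 - 8 + 2 \cdot 1}{4 + 1} \left(-138 + 147\right) = \frac{-3 - 8 + 2}{5} \cdot 9 = \frac{1}{5} \left(-9\right) 9 = \left(- \frac{9}{5}\right) 9 = - \frac{81}{5}$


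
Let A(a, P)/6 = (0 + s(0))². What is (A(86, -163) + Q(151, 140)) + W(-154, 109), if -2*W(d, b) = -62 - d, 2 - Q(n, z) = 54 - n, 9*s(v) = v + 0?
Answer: 53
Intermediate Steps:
s(v) = v/9 (s(v) = (v + 0)/9 = v/9)
A(a, P) = 0 (A(a, P) = 6*(0 + (⅑)*0)² = 6*(0 + 0)² = 6*0² = 6*0 = 0)
Q(n, z) = -52 + n (Q(n, z) = 2 - (54 - n) = 2 + (-54 + n) = -52 + n)
W(d, b) = 31 + d/2 (W(d, b) = -(-62 - d)/2 = 31 + d/2)
(A(86, -163) + Q(151, 140)) + W(-154, 109) = (0 + (-52 + 151)) + (31 + (½)*(-154)) = (0 + 99) + (31 - 77) = 99 - 46 = 53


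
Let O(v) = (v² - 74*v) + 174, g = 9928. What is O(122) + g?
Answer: 15958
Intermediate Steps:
O(v) = 174 + v² - 74*v
O(122) + g = (174 + 122² - 74*122) + 9928 = (174 + 14884 - 9028) + 9928 = 6030 + 9928 = 15958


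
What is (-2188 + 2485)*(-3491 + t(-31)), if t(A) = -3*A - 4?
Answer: -1010394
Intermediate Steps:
t(A) = -4 - 3*A
(-2188 + 2485)*(-3491 + t(-31)) = (-2188 + 2485)*(-3491 + (-4 - 3*(-31))) = 297*(-3491 + (-4 + 93)) = 297*(-3491 + 89) = 297*(-3402) = -1010394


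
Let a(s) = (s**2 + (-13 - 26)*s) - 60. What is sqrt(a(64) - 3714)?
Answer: I*sqrt(2174) ≈ 46.626*I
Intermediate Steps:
a(s) = -60 + s**2 - 39*s (a(s) = (s**2 - 39*s) - 60 = -60 + s**2 - 39*s)
sqrt(a(64) - 3714) = sqrt((-60 + 64**2 - 39*64) - 3714) = sqrt((-60 + 4096 - 2496) - 3714) = sqrt(1540 - 3714) = sqrt(-2174) = I*sqrt(2174)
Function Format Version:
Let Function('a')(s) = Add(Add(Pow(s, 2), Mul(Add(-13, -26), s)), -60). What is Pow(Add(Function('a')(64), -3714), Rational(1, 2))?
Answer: Mul(I, Pow(2174, Rational(1, 2))) ≈ Mul(46.626, I)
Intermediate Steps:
Function('a')(s) = Add(-60, Pow(s, 2), Mul(-39, s)) (Function('a')(s) = Add(Add(Pow(s, 2), Mul(-39, s)), -60) = Add(-60, Pow(s, 2), Mul(-39, s)))
Pow(Add(Function('a')(64), -3714), Rational(1, 2)) = Pow(Add(Add(-60, Pow(64, 2), Mul(-39, 64)), -3714), Rational(1, 2)) = Pow(Add(Add(-60, 4096, -2496), -3714), Rational(1, 2)) = Pow(Add(1540, -3714), Rational(1, 2)) = Pow(-2174, Rational(1, 2)) = Mul(I, Pow(2174, Rational(1, 2)))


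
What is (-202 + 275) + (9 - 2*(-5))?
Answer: 92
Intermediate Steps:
(-202 + 275) + (9 - 2*(-5)) = 73 + (9 + 10) = 73 + 19 = 92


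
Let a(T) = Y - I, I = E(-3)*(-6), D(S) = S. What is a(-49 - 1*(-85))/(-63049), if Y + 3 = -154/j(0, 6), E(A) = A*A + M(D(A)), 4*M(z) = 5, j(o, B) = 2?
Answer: 37/126098 ≈ 0.00029342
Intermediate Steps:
M(z) = 5/4 (M(z) = (1/4)*5 = 5/4)
E(A) = 5/4 + A**2 (E(A) = A*A + 5/4 = A**2 + 5/4 = 5/4 + A**2)
I = -123/2 (I = (5/4 + (-3)**2)*(-6) = (5/4 + 9)*(-6) = (41/4)*(-6) = -123/2 ≈ -61.500)
Y = -80 (Y = -3 - 154/2 = -3 - 154*1/2 = -3 - 77 = -80)
a(T) = -37/2 (a(T) = -80 - 1*(-123/2) = -80 + 123/2 = -37/2)
a(-49 - 1*(-85))/(-63049) = -37/2/(-63049) = -37/2*(-1/63049) = 37/126098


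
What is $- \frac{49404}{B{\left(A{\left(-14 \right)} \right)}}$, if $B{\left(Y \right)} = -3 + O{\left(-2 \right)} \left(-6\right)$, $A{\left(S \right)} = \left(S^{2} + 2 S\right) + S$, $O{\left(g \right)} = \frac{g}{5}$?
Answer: $82340$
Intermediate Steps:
$O{\left(g \right)} = \frac{g}{5}$ ($O{\left(g \right)} = g \frac{1}{5} = \frac{g}{5}$)
$A{\left(S \right)} = S^{2} + 3 S$
$B{\left(Y \right)} = - \frac{3}{5}$ ($B{\left(Y \right)} = -3 + \frac{1}{5} \left(-2\right) \left(-6\right) = -3 - - \frac{12}{5} = -3 + \frac{12}{5} = - \frac{3}{5}$)
$- \frac{49404}{B{\left(A{\left(-14 \right)} \right)}} = - \frac{49404}{- \frac{3}{5}} = \left(-49404\right) \left(- \frac{5}{3}\right) = 82340$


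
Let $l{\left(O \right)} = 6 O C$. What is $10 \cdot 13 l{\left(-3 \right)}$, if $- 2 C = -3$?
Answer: $-3510$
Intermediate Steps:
$C = \frac{3}{2}$ ($C = \left(- \frac{1}{2}\right) \left(-3\right) = \frac{3}{2} \approx 1.5$)
$l{\left(O \right)} = 9 O$ ($l{\left(O \right)} = 6 O \frac{3}{2} = 9 O$)
$10 \cdot 13 l{\left(-3 \right)} = 10 \cdot 13 \cdot 9 \left(-3\right) = 130 \left(-27\right) = -3510$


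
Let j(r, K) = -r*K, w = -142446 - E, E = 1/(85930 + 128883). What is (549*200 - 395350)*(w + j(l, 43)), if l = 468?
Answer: 9972019764311050/214813 ≈ 4.6422e+10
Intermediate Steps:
E = 1/214813 ≈ 4.6552e-6
w = -30599252599/214813 (w = -142446 - 1*1/214813 = -142446 - 1/214813 = -30599252599/214813 ≈ -1.4245e+5)
j(r, K) = -K*r
(549*200 - 395350)*(w + j(l, 43)) = (549*200 - 395350)*(-30599252599/214813 - 1*43*468) = (109800 - 395350)*(-30599252599/214813 - 20124) = -285550*(-34922149411/214813) = 9972019764311050/214813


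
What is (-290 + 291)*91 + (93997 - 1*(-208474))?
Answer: 302562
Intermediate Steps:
(-290 + 291)*91 + (93997 - 1*(-208474)) = 1*91 + (93997 + 208474) = 91 + 302471 = 302562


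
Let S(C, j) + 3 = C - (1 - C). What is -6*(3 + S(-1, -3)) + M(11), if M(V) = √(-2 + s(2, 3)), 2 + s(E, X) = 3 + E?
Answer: 19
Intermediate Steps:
s(E, X) = 1 + E (s(E, X) = -2 + (3 + E) = 1 + E)
S(C, j) = -4 + 2*C (S(C, j) = -3 + (C - (1 - C)) = -3 + (C + (-1 + C)) = -3 + (-1 + 2*C) = -4 + 2*C)
M(V) = 1 (M(V) = √(-2 + (1 + 2)) = √(-2 + 3) = √1 = 1)
-6*(3 + S(-1, -3)) + M(11) = -6*(3 + (-4 + 2*(-1))) + 1 = -6*(3 + (-4 - 2)) + 1 = -6*(3 - 6) + 1 = -6*(-3) + 1 = 18 + 1 = 19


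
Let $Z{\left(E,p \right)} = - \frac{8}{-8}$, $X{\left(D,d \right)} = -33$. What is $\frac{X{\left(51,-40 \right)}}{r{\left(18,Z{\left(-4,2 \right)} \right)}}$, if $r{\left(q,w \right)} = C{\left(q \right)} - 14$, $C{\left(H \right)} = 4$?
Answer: $\frac{33}{10} \approx 3.3$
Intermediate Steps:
$Z{\left(E,p \right)} = 1$ ($Z{\left(E,p \right)} = \left(-8\right) \left(- \frac{1}{8}\right) = 1$)
$r{\left(q,w \right)} = -10$ ($r{\left(q,w \right)} = 4 - 14 = -10$)
$\frac{X{\left(51,-40 \right)}}{r{\left(18,Z{\left(-4,2 \right)} \right)}} = - \frac{33}{-10} = \left(-33\right) \left(- \frac{1}{10}\right) = \frac{33}{10}$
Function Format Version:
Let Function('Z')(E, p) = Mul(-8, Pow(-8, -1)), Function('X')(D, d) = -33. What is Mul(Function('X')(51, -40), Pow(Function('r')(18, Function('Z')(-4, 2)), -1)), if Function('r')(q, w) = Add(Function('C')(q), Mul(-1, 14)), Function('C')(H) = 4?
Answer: Rational(33, 10) ≈ 3.3000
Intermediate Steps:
Function('Z')(E, p) = 1 (Function('Z')(E, p) = Mul(-8, Rational(-1, 8)) = 1)
Function('r')(q, w) = -10 (Function('r')(q, w) = Add(4, Mul(-1, 14)) = Add(4, -14) = -10)
Mul(Function('X')(51, -40), Pow(Function('r')(18, Function('Z')(-4, 2)), -1)) = Mul(-33, Pow(-10, -1)) = Mul(-33, Rational(-1, 10)) = Rational(33, 10)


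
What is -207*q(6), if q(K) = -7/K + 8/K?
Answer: -69/2 ≈ -34.500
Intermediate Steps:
q(K) = 1/K
-207*q(6) = -207/6 = -207*⅙ = -69/2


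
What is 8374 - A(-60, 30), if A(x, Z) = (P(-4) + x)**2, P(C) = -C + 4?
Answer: 5670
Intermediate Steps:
P(C) = 4 - C
A(x, Z) = (8 + x)**2 (A(x, Z) = ((4 - 1*(-4)) + x)**2 = ((4 + 4) + x)**2 = (8 + x)**2)
8374 - A(-60, 30) = 8374 - (8 - 60)**2 = 8374 - 1*(-52)**2 = 8374 - 1*2704 = 8374 - 2704 = 5670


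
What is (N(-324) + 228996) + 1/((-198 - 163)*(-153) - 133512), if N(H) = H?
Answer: 17900215487/78279 ≈ 2.2867e+5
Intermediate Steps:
(N(-324) + 228996) + 1/((-198 - 163)*(-153) - 133512) = (-324 + 228996) + 1/((-198 - 163)*(-153) - 133512) = 228672 + 1/(-361*(-153) - 133512) = 228672 + 1/(55233 - 133512) = 228672 + 1/(-78279) = 228672 - 1/78279 = 17900215487/78279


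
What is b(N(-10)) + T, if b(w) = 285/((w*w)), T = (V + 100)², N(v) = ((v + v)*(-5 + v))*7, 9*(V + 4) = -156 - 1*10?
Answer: 47745992513/7938000 ≈ 6014.9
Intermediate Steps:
V = -202/9 (V = -4 + (-156 - 1*10)/9 = -4 + (-156 - 10)/9 = -4 + (⅑)*(-166) = -4 - 166/9 = -202/9 ≈ -22.444)
N(v) = 14*v*(-5 + v) (N(v) = ((2*v)*(-5 + v))*7 = (2*v*(-5 + v))*7 = 14*v*(-5 + v))
T = 487204/81 (T = (-202/9 + 100)² = (698/9)² = 487204/81 ≈ 6014.9)
b(w) = 285/w² (b(w) = 285/(w²) = 285/w²)
b(N(-10)) + T = 285/(14*(-10)*(-5 - 10))² + 487204/81 = 285/(14*(-10)*(-15))² + 487204/81 = 285/2100² + 487204/81 = 285*(1/4410000) + 487204/81 = 19/294000 + 487204/81 = 47745992513/7938000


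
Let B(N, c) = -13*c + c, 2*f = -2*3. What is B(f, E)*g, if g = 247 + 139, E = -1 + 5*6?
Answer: -134328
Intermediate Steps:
E = 29 (E = -1 + 30 = 29)
f = -3 (f = (-2*3)/2 = (½)*(-6) = -3)
B(N, c) = -12*c
g = 386
B(f, E)*g = -12*29*386 = -348*386 = -134328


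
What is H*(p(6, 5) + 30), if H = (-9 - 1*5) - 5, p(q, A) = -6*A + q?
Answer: -114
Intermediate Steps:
p(q, A) = q - 6*A
H = -19 (H = (-9 - 5) - 5 = -14 - 5 = -19)
H*(p(6, 5) + 30) = -19*((6 - 6*5) + 30) = -19*((6 - 30) + 30) = -19*(-24 + 30) = -19*6 = -114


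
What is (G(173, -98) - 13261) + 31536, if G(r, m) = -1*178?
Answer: 18097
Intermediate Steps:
G(r, m) = -178
(G(173, -98) - 13261) + 31536 = (-178 - 13261) + 31536 = -13439 + 31536 = 18097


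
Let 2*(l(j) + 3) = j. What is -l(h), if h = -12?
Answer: 9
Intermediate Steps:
l(j) = -3 + j/2
-l(h) = -(-3 + (½)*(-12)) = -(-3 - 6) = -1*(-9) = 9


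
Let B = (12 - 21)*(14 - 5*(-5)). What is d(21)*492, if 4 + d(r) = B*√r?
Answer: -1968 - 172692*√21 ≈ -7.9334e+5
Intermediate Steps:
B = -351 (B = -9*(14 + 25) = -9*39 = -351)
d(r) = -4 - 351*√r
d(21)*492 = (-4 - 351*√21)*492 = -1968 - 172692*√21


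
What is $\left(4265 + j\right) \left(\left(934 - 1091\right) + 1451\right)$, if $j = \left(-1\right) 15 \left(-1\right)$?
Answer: $5538320$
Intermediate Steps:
$j = 15$ ($j = \left(-15\right) \left(-1\right) = 15$)
$\left(4265 + j\right) \left(\left(934 - 1091\right) + 1451\right) = \left(4265 + 15\right) \left(\left(934 - 1091\right) + 1451\right) = 4280 \left(\left(934 - 1091\right) + 1451\right) = 4280 \left(-157 + 1451\right) = 4280 \cdot 1294 = 5538320$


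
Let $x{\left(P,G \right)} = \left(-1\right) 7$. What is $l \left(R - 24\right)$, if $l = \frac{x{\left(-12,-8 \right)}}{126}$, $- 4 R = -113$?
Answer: $- \frac{17}{72} \approx -0.23611$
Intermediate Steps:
$R = \frac{113}{4}$ ($R = \left(- \frac{1}{4}\right) \left(-113\right) = \frac{113}{4} \approx 28.25$)
$x{\left(P,G \right)} = -7$
$l = - \frac{1}{18}$ ($l = - \frac{7}{126} = \left(-7\right) \frac{1}{126} = - \frac{1}{18} \approx -0.055556$)
$l \left(R - 24\right) = - \frac{\frac{113}{4} - 24}{18} = \left(- \frac{1}{18}\right) \frac{17}{4} = - \frac{17}{72}$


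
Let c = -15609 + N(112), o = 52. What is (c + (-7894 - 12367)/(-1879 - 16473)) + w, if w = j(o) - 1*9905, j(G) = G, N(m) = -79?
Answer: -468708171/18352 ≈ -25540.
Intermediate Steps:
c = -15688 (c = -15609 - 79 = -15688)
w = -9853 (w = 52 - 1*9905 = 52 - 9905 = -9853)
(c + (-7894 - 12367)/(-1879 - 16473)) + w = (-15688 + (-7894 - 12367)/(-1879 - 16473)) - 9853 = (-15688 - 20261/(-18352)) - 9853 = (-15688 - 20261*(-1/18352)) - 9853 = (-15688 + 20261/18352) - 9853 = -287885915/18352 - 9853 = -468708171/18352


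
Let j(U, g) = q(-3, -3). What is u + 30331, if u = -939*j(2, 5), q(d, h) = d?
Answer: 33148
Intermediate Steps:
j(U, g) = -3
u = 2817 (u = -939*(-3) = 2817)
u + 30331 = 2817 + 30331 = 33148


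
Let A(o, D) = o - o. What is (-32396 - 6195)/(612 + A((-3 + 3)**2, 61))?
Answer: -38591/612 ≈ -63.057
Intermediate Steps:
A(o, D) = 0
(-32396 - 6195)/(612 + A((-3 + 3)**2, 61)) = (-32396 - 6195)/(612 + 0) = -38591/612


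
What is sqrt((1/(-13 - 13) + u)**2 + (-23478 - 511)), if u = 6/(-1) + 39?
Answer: 3*I*sqrt(1720235)/26 ≈ 151.34*I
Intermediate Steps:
u = 33 (u = 6*(-1) + 39 = -6 + 39 = 33)
sqrt((1/(-13 - 13) + u)**2 + (-23478 - 511)) = sqrt((1/(-13 - 13) + 33)**2 + (-23478 - 511)) = sqrt((1/(-26) + 33)**2 - 23989) = sqrt((-1/26 + 33)**2 - 23989) = sqrt((857/26)**2 - 23989) = sqrt(734449/676 - 23989) = sqrt(-15482115/676) = 3*I*sqrt(1720235)/26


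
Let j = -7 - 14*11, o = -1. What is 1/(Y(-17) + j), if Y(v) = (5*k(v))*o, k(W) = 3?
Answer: -1/176 ≈ -0.0056818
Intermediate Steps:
j = -161 (j = -7 - 154 = -161)
Y(v) = -15 (Y(v) = (5*3)*(-1) = 15*(-1) = -15)
1/(Y(-17) + j) = 1/(-15 - 161) = 1/(-176) = -1/176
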